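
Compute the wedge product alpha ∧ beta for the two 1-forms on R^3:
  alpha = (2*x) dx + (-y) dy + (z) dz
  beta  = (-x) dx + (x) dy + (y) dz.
alpha ∧ beta = (x*(2*x - y)) dx ∧ dy + (x*(2*y + z)) dx ∧ dz + (-x*z - y^2) dy ∧ dz

Distribute the wedge, using dx_i ∧ dx_j = -dx_j ∧ dx_i and dx_i ∧ dx_i = 0. For each pair (i, j) with i < j, the coefficient of dx_i ∧ dx_j in alpha ∧ beta is (alpha_i * beta_j - alpha_j * beta_i). Collecting: alpha ∧ beta = (x*(2*x - y)) dx ∧ dy + (x*(2*y + z)) dx ∧ dz + (-x*z - y^2) dy ∧ dz.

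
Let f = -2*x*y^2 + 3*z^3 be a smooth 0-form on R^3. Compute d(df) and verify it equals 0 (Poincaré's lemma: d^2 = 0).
d(df) = 0

Step 1: df = sum_i (∂f/∂x_i) dx_i = (-2*y^2) dx + (-4*x*y) dy + (9*z^2) dz.
Step 2: Apply d again. Using the 1-form formula, the coefficient of dx ∧ dy in d(df) is ∂^2 f/∂x ∂y - ∂^2 f/∂y ∂x = (-4*y) - (-4*y) = 0 (equality of mixed partials for smooth f).
Similarly for dx ∧ dz and dy ∧ dz — all coefficients vanish. So d(df) = 0.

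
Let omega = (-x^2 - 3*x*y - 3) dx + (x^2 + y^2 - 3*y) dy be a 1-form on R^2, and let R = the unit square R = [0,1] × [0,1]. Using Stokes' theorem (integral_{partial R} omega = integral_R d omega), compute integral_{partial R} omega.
integral_(partial R) omega = 5/2

Stokes: integral_partial_R omega = integral_R d omega with d omega = (∂Q/∂x - ∂P/∂y) dx ∧ dy.
  ∂Q/∂x = 2*x
  ∂P/∂y = -3*x
  integrand = ∂Q/∂x - ∂P/∂y = 5*x.
Integrating over R: integral_0^1 integral_0^1 (5*x) dx dy = 5/2.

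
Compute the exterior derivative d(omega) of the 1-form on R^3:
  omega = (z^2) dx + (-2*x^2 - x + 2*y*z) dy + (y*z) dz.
d(omega) = (-4*x - 1) dx ∧ dy + (-2*z) dx ∧ dz + (-2*y + z) dy ∧ dz

For a 1-form omega = sum_i f_i dx_i, the exterior derivative is
  d(omega) = sum_{i < j} (∂f_j/∂x_i - ∂f_i/∂x_j) dx_i ∧ dx_j.
  coefficient of dx ∧ dy: ∂f_2/∂x - ∂f_1/∂y = ∂(-2*x^2 - x + 2*y*z)/∂x - ∂(z^2)/∂y = -4*x - 1
  coefficient of dx ∧ dz: ∂f_3/∂x - ∂f_1/∂z = ∂(y*z)/∂x - ∂(z^2)/∂z = -2*z
  coefficient of dy ∧ dz: ∂f_3/∂y - ∂f_2/∂z = ∂(y*z)/∂y - ∂(-2*x^2 - x + 2*y*z)/∂z = -2*y + z
Assembling: d(omega) = (-4*x - 1) dx ∧ dy + (-2*z) dx ∧ dz + (-2*y + z) dy ∧ dz.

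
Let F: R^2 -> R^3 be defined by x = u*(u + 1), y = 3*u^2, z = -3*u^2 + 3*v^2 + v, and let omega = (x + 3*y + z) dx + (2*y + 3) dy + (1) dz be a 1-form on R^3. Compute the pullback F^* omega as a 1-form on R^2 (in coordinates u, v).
F^* omega = (50*u^3 + 9*u^2 + 6*u*v^2 + 2*u*v + 13*u + 3*v^2 + v) du + (6*v + 1) dv

Using F^*(f dg) = (f ∘ F) d(g ∘ F), substitute each coordinate x_i by F_i(u, v) in f_i, and replace dx_i by d F_i = (∂F_i/∂u) du + (∂F_i/∂v) dv.
  For the x component: f_1(F) = 7*u^2 + u + 3*v^2 + v; d F_1 = (2*u + 1) du + (0) dv
  For the y component: f_2(F) = 6*u^2 + 3; d F_2 = (6*u) du + (0) dv
  For the z component: f_3(F) = 1; d F_3 = (-6*u) du + (6*v + 1) dv
Combining and collecting du, dv coefficients:
  coeff of du: 50*u^3 + 9*u^2 + 6*u*v^2 + 2*u*v + 13*u + 3*v^2 + v
  coeff of dv: 6*v + 1
F^* omega = (50*u^3 + 9*u^2 + 6*u*v^2 + 2*u*v + 13*u + 3*v^2 + v) du + (6*v + 1) dv.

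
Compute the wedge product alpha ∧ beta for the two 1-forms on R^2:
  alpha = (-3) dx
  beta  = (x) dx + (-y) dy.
alpha ∧ beta = (3*y) dx ∧ dy

Distribute the wedge, using dx_i ∧ dx_j = -dx_j ∧ dx_i and dx_i ∧ dx_i = 0. For each pair (i, j) with i < j, the coefficient of dx_i ∧ dx_j in alpha ∧ beta is (alpha_i * beta_j - alpha_j * beta_i). Collecting: alpha ∧ beta = (3*y) dx ∧ dy.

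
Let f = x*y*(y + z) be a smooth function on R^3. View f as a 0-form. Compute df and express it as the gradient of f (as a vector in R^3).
df = (y*(y + z)) dx + (x*(2*y + z)) dy + (x*y) dz; grad f = (y*(y + z), x*(2*y + z), x*y)

For a 0-form f, d f = (∂f/∂x) dx + (∂f/∂y) dy + (∂f/∂z) dz. The components of the vector representation are exactly the entries of grad f in Cartesian coordinates:
  ∂f/∂x = y*(y + z)
  ∂f/∂y = x*(2*y + z)
  ∂f/∂z = x*y.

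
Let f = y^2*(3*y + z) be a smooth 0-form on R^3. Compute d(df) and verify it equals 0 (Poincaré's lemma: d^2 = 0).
d(df) = 0

Step 1: df = sum_i (∂f/∂x_i) dx_i = (0) dx + (y*(9*y + 2*z)) dy + (y^2) dz.
Step 2: Apply d again. Using the 1-form formula, the coefficient of dx ∧ dy in d(df) is ∂^2 f/∂x ∂y - ∂^2 f/∂y ∂x = (0) - (0) = 0 (equality of mixed partials for smooth f).
Similarly for dx ∧ dz and dy ∧ dz — all coefficients vanish. So d(df) = 0.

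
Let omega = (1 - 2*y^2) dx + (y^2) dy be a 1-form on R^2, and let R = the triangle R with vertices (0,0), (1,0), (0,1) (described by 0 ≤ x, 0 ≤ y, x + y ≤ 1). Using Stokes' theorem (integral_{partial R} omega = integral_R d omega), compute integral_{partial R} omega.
integral_(partial R) omega = 2/3

Stokes: integral_partial_R omega = integral_R d omega with d omega = (∂Q/∂x - ∂P/∂y) dx ∧ dy.
  ∂Q/∂x = 0
  ∂P/∂y = -4*y
  integrand = ∂Q/∂x - ∂P/∂y = 4*y.
Integrating over R: integral_0^1 integral_0^{1-x} (4*y) dy dx = 2/3.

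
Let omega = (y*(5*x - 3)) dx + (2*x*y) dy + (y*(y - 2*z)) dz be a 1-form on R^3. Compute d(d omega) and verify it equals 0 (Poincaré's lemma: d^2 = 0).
d(d omega) = 0

Step 1: d omega = sum_{i<j} (∂f_j/∂x_i - ∂f_i/∂x_j) dx_i ∧ dx_j:
  coeff of dx ∧ dy: -5*x + 2*y + 3
  coeff of dx ∧ dz: 0
  coeff of dy ∧ dz: 2*y - 2*z
Step 2: Apply d again to each 2-form coefficient. The only possible 3-form in R^3 is dx ∧ dy ∧ dz, with coefficient
  ∂(coeff of dy∧dz)/∂x - ∂(coeff of dx∧dz)/∂y + ∂(coeff of dx∧dy)/∂z
  = ∂/∂x (2*y - 2*z) - ∂/∂y (0) + ∂/∂z (-5*x + 2*y + 3).
Each of these terms simplifies to sums of mixed partials that cancel in pairs. The result is 0 (by equality of mixed partials for smooth functions — Schwarz / Clairaut).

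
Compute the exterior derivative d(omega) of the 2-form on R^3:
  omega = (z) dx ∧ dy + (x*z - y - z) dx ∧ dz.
d(omega) = (2) dx ∧ dy ∧ dz

For a 2-form omega = sum_{i<j} g_{ij} dx_i ∧ dx_j, the exterior derivative is
  d(omega) = sum_{i<j} d(g_{ij}) ∧ dx_i ∧ dx_j = sum_{i<j, k} (∂g_{ij}/∂x_k) dx_k ∧ dx_i ∧ dx_j.
Expand each term, using dx_k ∧ dx_i ∧ dx_j = sgn(permutation) dx_{(a)} ∧ dx_{(b)} ∧ dx_{(c)} with (a < b < c) sorted:
  d(z) includes (∂/∂z)(z) dz = (1) dz, which multiplied by dx ∧ dy gives (1) dx ∧ dy ∧ dz
  d(x*z - y - z) includes (∂/∂y)(x*z - y - z) dy = (-1) dy, which multiplied by dx ∧ dz gives (1) dx ∧ dy ∧ dz
Collecting like 3-forms: d(omega) = (2) dx ∧ dy ∧ dz.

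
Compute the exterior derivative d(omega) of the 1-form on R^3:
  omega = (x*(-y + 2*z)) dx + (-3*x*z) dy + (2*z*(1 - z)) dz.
d(omega) = (x - 3*z) dx ∧ dy + (-2*x) dx ∧ dz + (3*x) dy ∧ dz

For a 1-form omega = sum_i f_i dx_i, the exterior derivative is
  d(omega) = sum_{i < j} (∂f_j/∂x_i - ∂f_i/∂x_j) dx_i ∧ dx_j.
  coefficient of dx ∧ dy: ∂f_2/∂x - ∂f_1/∂y = ∂(-3*x*z)/∂x - ∂(x*(-y + 2*z))/∂y = x - 3*z
  coefficient of dx ∧ dz: ∂f_3/∂x - ∂f_1/∂z = ∂(2*z*(1 - z))/∂x - ∂(x*(-y + 2*z))/∂z = -2*x
  coefficient of dy ∧ dz: ∂f_3/∂y - ∂f_2/∂z = ∂(2*z*(1 - z))/∂y - ∂(-3*x*z)/∂z = 3*x
Assembling: d(omega) = (x - 3*z) dx ∧ dy + (-2*x) dx ∧ dz + (3*x) dy ∧ dz.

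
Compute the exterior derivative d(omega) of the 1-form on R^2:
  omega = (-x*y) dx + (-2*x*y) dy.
d(omega) = (x - 2*y) dx ∧ dy

For a 1-form omega = sum_i f_i dx_i, the exterior derivative is
  d(omega) = sum_{i < j} (∂f_j/∂x_i - ∂f_i/∂x_j) dx_i ∧ dx_j.
  coefficient of dx ∧ dy: ∂f_2/∂x - ∂f_1/∂y = ∂(-2*x*y)/∂x - ∂(-x*y)/∂y = x - 2*y
Assembling: d(omega) = (x - 2*y) dx ∧ dy.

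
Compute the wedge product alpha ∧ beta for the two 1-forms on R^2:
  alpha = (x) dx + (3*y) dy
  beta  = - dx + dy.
alpha ∧ beta = (x + 3*y) dx ∧ dy

Distribute the wedge, using dx_i ∧ dx_j = -dx_j ∧ dx_i and dx_i ∧ dx_i = 0. For each pair (i, j) with i < j, the coefficient of dx_i ∧ dx_j in alpha ∧ beta is (alpha_i * beta_j - alpha_j * beta_i). Collecting: alpha ∧ beta = (x + 3*y) dx ∧ dy.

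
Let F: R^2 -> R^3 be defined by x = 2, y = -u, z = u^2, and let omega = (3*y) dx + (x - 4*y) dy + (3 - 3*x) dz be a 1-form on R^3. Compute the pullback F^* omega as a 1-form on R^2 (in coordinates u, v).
F^* omega = (-10*u - 2) du

Using F^*(f dg) = (f ∘ F) d(g ∘ F), substitute each coordinate x_i by F_i(u, v) in f_i, and replace dx_i by d F_i = (∂F_i/∂u) du + (∂F_i/∂v) dv.
  For the x component: f_1(F) = -3*u; d F_1 = (0) du + (0) dv
  For the y component: f_2(F) = 4*u + 2; d F_2 = (-1) du + (0) dv
  For the z component: f_3(F) = -3; d F_3 = (2*u) du + (0) dv
Combining and collecting du, dv coefficients:
  coeff of du: -10*u - 2
  coeff of dv: 0
F^* omega = (-10*u - 2) du.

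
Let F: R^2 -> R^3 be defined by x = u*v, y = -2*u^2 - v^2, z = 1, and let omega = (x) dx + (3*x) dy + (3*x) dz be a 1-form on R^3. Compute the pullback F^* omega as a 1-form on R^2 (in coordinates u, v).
F^* omega = (u*v*(-12*u + v)) du + (u*v*(u - 6*v)) dv

Using F^*(f dg) = (f ∘ F) d(g ∘ F), substitute each coordinate x_i by F_i(u, v) in f_i, and replace dx_i by d F_i = (∂F_i/∂u) du + (∂F_i/∂v) dv.
  For the x component: f_1(F) = u*v; d F_1 = (v) du + (u) dv
  For the y component: f_2(F) = 3*u*v; d F_2 = (-4*u) du + (-2*v) dv
  For the z component: f_3(F) = 3*u*v; d F_3 = (0) du + (0) dv
Combining and collecting du, dv coefficients:
  coeff of du: u*v*(-12*u + v)
  coeff of dv: u*v*(u - 6*v)
F^* omega = (u*v*(-12*u + v)) du + (u*v*(u - 6*v)) dv.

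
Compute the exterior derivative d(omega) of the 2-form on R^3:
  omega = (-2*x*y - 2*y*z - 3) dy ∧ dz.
d(omega) = (-2*y) dx ∧ dy ∧ dz

For a 2-form omega = sum_{i<j} g_{ij} dx_i ∧ dx_j, the exterior derivative is
  d(omega) = sum_{i<j} d(g_{ij}) ∧ dx_i ∧ dx_j = sum_{i<j, k} (∂g_{ij}/∂x_k) dx_k ∧ dx_i ∧ dx_j.
Expand each term, using dx_k ∧ dx_i ∧ dx_j = sgn(permutation) dx_{(a)} ∧ dx_{(b)} ∧ dx_{(c)} with (a < b < c) sorted:
  d(-2*x*y - 2*y*z - 3) includes (∂/∂x)(-2*x*y - 2*y*z - 3) dx = (-2*y) dx, which multiplied by dy ∧ dz gives (-2*y) dx ∧ dy ∧ dz
Collecting like 3-forms: d(omega) = (-2*y) dx ∧ dy ∧ dz.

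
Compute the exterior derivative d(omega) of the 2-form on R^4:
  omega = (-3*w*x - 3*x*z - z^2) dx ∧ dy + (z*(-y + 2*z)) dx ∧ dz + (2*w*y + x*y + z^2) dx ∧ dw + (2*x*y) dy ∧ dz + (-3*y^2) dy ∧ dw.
d(omega) = (-3*x + 2*y - z) dx ∧ dy ∧ dz + (-2*w - 4*x) dx ∧ dy ∧ dw + (-2*z) dx ∧ dz ∧ dw

For a 2-form omega = sum_{i<j} g_{ij} dx_i ∧ dx_j, the exterior derivative is
  d(omega) = sum_{i<j} d(g_{ij}) ∧ dx_i ∧ dx_j = sum_{i<j, k} (∂g_{ij}/∂x_k) dx_k ∧ dx_i ∧ dx_j.
Expand each term, using dx_k ∧ dx_i ∧ dx_j = sgn(permutation) dx_{(a)} ∧ dx_{(b)} ∧ dx_{(c)} with (a < b < c) sorted:
  d(-3*w*x - 3*x*z - z^2) includes (∂/∂z)(-3*w*x - 3*x*z - z^2) dz = (-3*x - 2*z) dz, which multiplied by dx ∧ dy gives (-3*x - 2*z) dx ∧ dy ∧ dz
  d(-3*w*x - 3*x*z - z^2) includes (∂/∂w)(-3*w*x - 3*x*z - z^2) dw = (-3*x) dw, which multiplied by dx ∧ dy gives (-3*x) dx ∧ dy ∧ dw
  d(z*(-y + 2*z)) includes (∂/∂y)(z*(-y + 2*z)) dy = (-z) dy, which multiplied by dx ∧ dz gives (z) dx ∧ dy ∧ dz
  d(2*w*y + x*y + z^2) includes (∂/∂y)(2*w*y + x*y + z^2) dy = (2*w + x) dy, which multiplied by dx ∧ dw gives (-2*w - x) dx ∧ dy ∧ dw
  d(2*w*y + x*y + z^2) includes (∂/∂z)(2*w*y + x*y + z^2) dz = (2*z) dz, which multiplied by dx ∧ dw gives (-2*z) dx ∧ dz ∧ dw
  d(2*x*y) includes (∂/∂x)(2*x*y) dx = (2*y) dx, which multiplied by dy ∧ dz gives (2*y) dx ∧ dy ∧ dz
Collecting like 3-forms: d(omega) = (-3*x + 2*y - z) dx ∧ dy ∧ dz + (-2*w - 4*x) dx ∧ dy ∧ dw + (-2*z) dx ∧ dz ∧ dw.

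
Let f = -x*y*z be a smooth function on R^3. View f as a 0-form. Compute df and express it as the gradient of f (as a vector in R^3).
df = (-y*z) dx + (-x*z) dy + (-x*y) dz; grad f = (-y*z, -x*z, -x*y)

For a 0-form f, d f = (∂f/∂x) dx + (∂f/∂y) dy + (∂f/∂z) dz. The components of the vector representation are exactly the entries of grad f in Cartesian coordinates:
  ∂f/∂x = -y*z
  ∂f/∂y = -x*z
  ∂f/∂z = -x*y.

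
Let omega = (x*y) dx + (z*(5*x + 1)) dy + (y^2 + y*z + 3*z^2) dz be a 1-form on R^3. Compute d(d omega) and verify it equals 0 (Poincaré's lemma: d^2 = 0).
d(d omega) = 0

Step 1: d omega = sum_{i<j} (∂f_j/∂x_i - ∂f_i/∂x_j) dx_i ∧ dx_j:
  coeff of dx ∧ dy: -x + 5*z
  coeff of dx ∧ dz: 0
  coeff of dy ∧ dz: -5*x + 2*y + z - 1
Step 2: Apply d again to each 2-form coefficient. The only possible 3-form in R^3 is dx ∧ dy ∧ dz, with coefficient
  ∂(coeff of dy∧dz)/∂x - ∂(coeff of dx∧dz)/∂y + ∂(coeff of dx∧dy)/∂z
  = ∂/∂x (-5*x + 2*y + z - 1) - ∂/∂y (0) + ∂/∂z (-x + 5*z).
Each of these terms simplifies to sums of mixed partials that cancel in pairs. The result is 0 (by equality of mixed partials for smooth functions — Schwarz / Clairaut).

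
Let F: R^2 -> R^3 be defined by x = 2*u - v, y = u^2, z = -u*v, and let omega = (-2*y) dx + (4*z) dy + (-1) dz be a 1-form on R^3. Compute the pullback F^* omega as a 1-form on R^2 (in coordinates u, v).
F^* omega = (-8*u^2*v - 4*u^2 + v) du + (u*(2*u + 1)) dv

Using F^*(f dg) = (f ∘ F) d(g ∘ F), substitute each coordinate x_i by F_i(u, v) in f_i, and replace dx_i by d F_i = (∂F_i/∂u) du + (∂F_i/∂v) dv.
  For the x component: f_1(F) = -2*u^2; d F_1 = (2) du + (-1) dv
  For the y component: f_2(F) = -4*u*v; d F_2 = (2*u) du + (0) dv
  For the z component: f_3(F) = -1; d F_3 = (-v) du + (-u) dv
Combining and collecting du, dv coefficients:
  coeff of du: -8*u^2*v - 4*u^2 + v
  coeff of dv: u*(2*u + 1)
F^* omega = (-8*u^2*v - 4*u^2 + v) du + (u*(2*u + 1)) dv.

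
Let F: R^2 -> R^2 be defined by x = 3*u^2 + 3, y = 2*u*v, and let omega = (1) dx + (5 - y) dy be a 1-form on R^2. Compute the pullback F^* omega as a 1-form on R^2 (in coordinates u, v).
F^* omega = (-4*u*v^2 + 6*u + 10*v) du + (2*u*(-2*u*v + 5)) dv

Using F^*(f dg) = (f ∘ F) d(g ∘ F), substitute each coordinate x_i by F_i(u, v) in f_i, and replace dx_i by d F_i = (∂F_i/∂u) du + (∂F_i/∂v) dv.
  For the x component: f_1(F) = 1; d F_1 = (6*u) du + (0) dv
  For the y component: f_2(F) = -2*u*v + 5; d F_2 = (2*v) du + (2*u) dv
Combining and collecting du, dv coefficients:
  coeff of du: -4*u*v^2 + 6*u + 10*v
  coeff of dv: 2*u*(-2*u*v + 5)
F^* omega = (-4*u*v^2 + 6*u + 10*v) du + (2*u*(-2*u*v + 5)) dv.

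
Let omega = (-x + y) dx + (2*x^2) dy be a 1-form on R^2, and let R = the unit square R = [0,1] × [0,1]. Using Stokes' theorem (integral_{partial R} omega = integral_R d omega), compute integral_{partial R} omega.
integral_(partial R) omega = 1

Stokes: integral_partial_R omega = integral_R d omega with d omega = (∂Q/∂x - ∂P/∂y) dx ∧ dy.
  ∂Q/∂x = 4*x
  ∂P/∂y = 1
  integrand = ∂Q/∂x - ∂P/∂y = 4*x - 1.
Integrating over R: integral_0^1 integral_0^1 (4*x - 1) dx dy = 1.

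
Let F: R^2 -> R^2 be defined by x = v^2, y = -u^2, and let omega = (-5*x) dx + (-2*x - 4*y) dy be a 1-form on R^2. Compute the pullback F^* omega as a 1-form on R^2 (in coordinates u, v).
F^* omega = (4*u*(-2*u^2 + v^2)) du + (-10*v^3) dv

Using F^*(f dg) = (f ∘ F) d(g ∘ F), substitute each coordinate x_i by F_i(u, v) in f_i, and replace dx_i by d F_i = (∂F_i/∂u) du + (∂F_i/∂v) dv.
  For the x component: f_1(F) = -5*v^2; d F_1 = (0) du + (2*v) dv
  For the y component: f_2(F) = 4*u^2 - 2*v^2; d F_2 = (-2*u) du + (0) dv
Combining and collecting du, dv coefficients:
  coeff of du: 4*u*(-2*u^2 + v^2)
  coeff of dv: -10*v^3
F^* omega = (4*u*(-2*u^2 + v^2)) du + (-10*v^3) dv.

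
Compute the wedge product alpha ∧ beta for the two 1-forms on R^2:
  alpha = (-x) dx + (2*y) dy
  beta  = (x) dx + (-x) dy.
alpha ∧ beta = (x*(x - 2*y)) dx ∧ dy

Distribute the wedge, using dx_i ∧ dx_j = -dx_j ∧ dx_i and dx_i ∧ dx_i = 0. For each pair (i, j) with i < j, the coefficient of dx_i ∧ dx_j in alpha ∧ beta is (alpha_i * beta_j - alpha_j * beta_i). Collecting: alpha ∧ beta = (x*(x - 2*y)) dx ∧ dy.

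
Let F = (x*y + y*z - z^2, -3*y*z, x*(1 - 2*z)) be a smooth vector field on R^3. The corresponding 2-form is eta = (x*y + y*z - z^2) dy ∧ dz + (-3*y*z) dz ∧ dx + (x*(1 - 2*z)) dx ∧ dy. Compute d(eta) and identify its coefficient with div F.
d(eta) = (-2*x + y - 3*z) dx ∧ dy ∧ dz; div F = -2*x + y - 3*z

For a 2-form in R^3 of the form above, applying d gives a 3-form with coefficient ∂P/∂x + ∂Q/∂y + ∂R/∂z:
  ∂P/∂x = y
  ∂Q/∂y = -3*z
  ∂R/∂z = -2*x
Sum = -2*x + y - 3*z, which is exactly div F.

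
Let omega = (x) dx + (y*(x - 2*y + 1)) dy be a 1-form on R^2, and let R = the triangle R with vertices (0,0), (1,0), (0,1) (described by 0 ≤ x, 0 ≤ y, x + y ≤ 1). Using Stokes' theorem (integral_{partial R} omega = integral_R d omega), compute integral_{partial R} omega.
integral_(partial R) omega = 1/6

Stokes: integral_partial_R omega = integral_R d omega with d omega = (∂Q/∂x - ∂P/∂y) dx ∧ dy.
  ∂Q/∂x = y
  ∂P/∂y = 0
  integrand = ∂Q/∂x - ∂P/∂y = y.
Integrating over R: integral_0^1 integral_0^{1-x} (y) dy dx = 1/6.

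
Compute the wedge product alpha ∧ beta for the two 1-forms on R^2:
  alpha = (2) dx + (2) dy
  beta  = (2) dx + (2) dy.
alpha ∧ beta = 0

Distribute the wedge, using dx_i ∧ dx_j = -dx_j ∧ dx_i and dx_i ∧ dx_i = 0. For each pair (i, j) with i < j, the coefficient of dx_i ∧ dx_j in alpha ∧ beta is (alpha_i * beta_j - alpha_j * beta_i). Collecting: alpha ∧ beta = 0.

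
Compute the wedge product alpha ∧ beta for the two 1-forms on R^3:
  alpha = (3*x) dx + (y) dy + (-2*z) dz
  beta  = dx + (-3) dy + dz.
alpha ∧ beta = (-9*x - y) dx ∧ dy + (3*x + 2*z) dx ∧ dz + (y - 6*z) dy ∧ dz

Distribute the wedge, using dx_i ∧ dx_j = -dx_j ∧ dx_i and dx_i ∧ dx_i = 0. For each pair (i, j) with i < j, the coefficient of dx_i ∧ dx_j in alpha ∧ beta is (alpha_i * beta_j - alpha_j * beta_i). Collecting: alpha ∧ beta = (-9*x - y) dx ∧ dy + (3*x + 2*z) dx ∧ dz + (y - 6*z) dy ∧ dz.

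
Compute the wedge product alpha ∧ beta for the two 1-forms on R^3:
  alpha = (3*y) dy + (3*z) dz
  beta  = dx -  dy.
alpha ∧ beta = (-3*y) dx ∧ dy + (-3*z) dx ∧ dz + (3*z) dy ∧ dz

Distribute the wedge, using dx_i ∧ dx_j = -dx_j ∧ dx_i and dx_i ∧ dx_i = 0. For each pair (i, j) with i < j, the coefficient of dx_i ∧ dx_j in alpha ∧ beta is (alpha_i * beta_j - alpha_j * beta_i). Collecting: alpha ∧ beta = (-3*y) dx ∧ dy + (-3*z) dx ∧ dz + (3*z) dy ∧ dz.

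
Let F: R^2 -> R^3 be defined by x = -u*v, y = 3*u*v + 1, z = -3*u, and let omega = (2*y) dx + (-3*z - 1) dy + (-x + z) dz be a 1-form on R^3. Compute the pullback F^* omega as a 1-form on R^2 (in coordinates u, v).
F^* omega = (-6*u*v^2 + 24*u*v + 9*u - 5*v) du + (u*(-6*u*v + 27*u - 5)) dv

Using F^*(f dg) = (f ∘ F) d(g ∘ F), substitute each coordinate x_i by F_i(u, v) in f_i, and replace dx_i by d F_i = (∂F_i/∂u) du + (∂F_i/∂v) dv.
  For the x component: f_1(F) = 6*u*v + 2; d F_1 = (-v) du + (-u) dv
  For the y component: f_2(F) = 9*u - 1; d F_2 = (3*v) du + (3*u) dv
  For the z component: f_3(F) = u*(v - 3); d F_3 = (-3) du + (0) dv
Combining and collecting du, dv coefficients:
  coeff of du: -6*u*v^2 + 24*u*v + 9*u - 5*v
  coeff of dv: u*(-6*u*v + 27*u - 5)
F^* omega = (-6*u*v^2 + 24*u*v + 9*u - 5*v) du + (u*(-6*u*v + 27*u - 5)) dv.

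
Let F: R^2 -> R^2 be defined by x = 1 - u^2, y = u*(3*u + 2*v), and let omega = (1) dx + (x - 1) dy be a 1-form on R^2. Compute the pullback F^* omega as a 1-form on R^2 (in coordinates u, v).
F^* omega = (2*u*(-3*u^2 - u*v - 1)) du + (-2*u^3) dv

Using F^*(f dg) = (f ∘ F) d(g ∘ F), substitute each coordinate x_i by F_i(u, v) in f_i, and replace dx_i by d F_i = (∂F_i/∂u) du + (∂F_i/∂v) dv.
  For the x component: f_1(F) = 1; d F_1 = (-2*u) du + (0) dv
  For the y component: f_2(F) = -u^2; d F_2 = (6*u + 2*v) du + (2*u) dv
Combining and collecting du, dv coefficients:
  coeff of du: 2*u*(-3*u^2 - u*v - 1)
  coeff of dv: -2*u^3
F^* omega = (2*u*(-3*u^2 - u*v - 1)) du + (-2*u^3) dv.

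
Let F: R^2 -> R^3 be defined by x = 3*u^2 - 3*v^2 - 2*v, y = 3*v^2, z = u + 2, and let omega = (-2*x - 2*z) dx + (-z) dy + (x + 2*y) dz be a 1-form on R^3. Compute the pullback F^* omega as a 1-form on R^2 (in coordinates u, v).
F^* omega = (-36*u^3 - 9*u^2 + 36*u*v^2 + 24*u*v - 24*u + 3*v^2 - 2*v) du + (36*u^2*v + 12*u^2 + 6*u*v + 4*u - 36*v^3 - 36*v^2 + 4*v + 8) dv

Using F^*(f dg) = (f ∘ F) d(g ∘ F), substitute each coordinate x_i by F_i(u, v) in f_i, and replace dx_i by d F_i = (∂F_i/∂u) du + (∂F_i/∂v) dv.
  For the x component: f_1(F) = -6*u^2 - 2*u + 6*v^2 + 4*v - 4; d F_1 = (6*u) du + (-6*v - 2) dv
  For the y component: f_2(F) = -u - 2; d F_2 = (0) du + (6*v) dv
  For the z component: f_3(F) = 3*u^2 + 3*v^2 - 2*v; d F_3 = (1) du + (0) dv
Combining and collecting du, dv coefficients:
  coeff of du: -36*u^3 - 9*u^2 + 36*u*v^2 + 24*u*v - 24*u + 3*v^2 - 2*v
  coeff of dv: 36*u^2*v + 12*u^2 + 6*u*v + 4*u - 36*v^3 - 36*v^2 + 4*v + 8
F^* omega = (-36*u^3 - 9*u^2 + 36*u*v^2 + 24*u*v - 24*u + 3*v^2 - 2*v) du + (36*u^2*v + 12*u^2 + 6*u*v + 4*u - 36*v^3 - 36*v^2 + 4*v + 8) dv.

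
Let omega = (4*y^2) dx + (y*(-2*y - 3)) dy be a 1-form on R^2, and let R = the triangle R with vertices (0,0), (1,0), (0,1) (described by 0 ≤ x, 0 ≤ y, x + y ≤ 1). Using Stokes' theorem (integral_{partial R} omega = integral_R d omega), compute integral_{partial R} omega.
integral_(partial R) omega = -4/3

Stokes: integral_partial_R omega = integral_R d omega with d omega = (∂Q/∂x - ∂P/∂y) dx ∧ dy.
  ∂Q/∂x = 0
  ∂P/∂y = 8*y
  integrand = ∂Q/∂x - ∂P/∂y = -8*y.
Integrating over R: integral_0^1 integral_0^{1-x} (-8*y) dy dx = -4/3.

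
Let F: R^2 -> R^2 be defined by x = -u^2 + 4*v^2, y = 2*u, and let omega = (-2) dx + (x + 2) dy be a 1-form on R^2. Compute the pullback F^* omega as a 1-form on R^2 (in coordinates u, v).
F^* omega = (-2*u^2 + 4*u + 8*v^2 + 4) du + (-16*v) dv

Using F^*(f dg) = (f ∘ F) d(g ∘ F), substitute each coordinate x_i by F_i(u, v) in f_i, and replace dx_i by d F_i = (∂F_i/∂u) du + (∂F_i/∂v) dv.
  For the x component: f_1(F) = -2; d F_1 = (-2*u) du + (8*v) dv
  For the y component: f_2(F) = -u^2 + 4*v^2 + 2; d F_2 = (2) du + (0) dv
Combining and collecting du, dv coefficients:
  coeff of du: -2*u^2 + 4*u + 8*v^2 + 4
  coeff of dv: -16*v
F^* omega = (-2*u^2 + 4*u + 8*v^2 + 4) du + (-16*v) dv.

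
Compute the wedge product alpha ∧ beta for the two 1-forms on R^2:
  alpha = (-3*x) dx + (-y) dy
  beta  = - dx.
alpha ∧ beta = (-y) dx ∧ dy

Distribute the wedge, using dx_i ∧ dx_j = -dx_j ∧ dx_i and dx_i ∧ dx_i = 0. For each pair (i, j) with i < j, the coefficient of dx_i ∧ dx_j in alpha ∧ beta is (alpha_i * beta_j - alpha_j * beta_i). Collecting: alpha ∧ beta = (-y) dx ∧ dy.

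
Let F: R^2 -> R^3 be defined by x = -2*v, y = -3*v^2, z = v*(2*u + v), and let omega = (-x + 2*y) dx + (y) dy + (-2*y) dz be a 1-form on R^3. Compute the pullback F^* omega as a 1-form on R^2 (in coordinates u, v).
F^* omega = (12*v^3) du + (2*v*(6*u*v + 15*v^2 + 6*v - 2)) dv

Using F^*(f dg) = (f ∘ F) d(g ∘ F), substitute each coordinate x_i by F_i(u, v) in f_i, and replace dx_i by d F_i = (∂F_i/∂u) du + (∂F_i/∂v) dv.
  For the x component: f_1(F) = 2*v*(1 - 3*v); d F_1 = (0) du + (-2) dv
  For the y component: f_2(F) = -3*v^2; d F_2 = (0) du + (-6*v) dv
  For the z component: f_3(F) = 6*v^2; d F_3 = (2*v) du + (2*u + 2*v) dv
Combining and collecting du, dv coefficients:
  coeff of du: 12*v^3
  coeff of dv: 2*v*(6*u*v + 15*v^2 + 6*v - 2)
F^* omega = (12*v^3) du + (2*v*(6*u*v + 15*v^2 + 6*v - 2)) dv.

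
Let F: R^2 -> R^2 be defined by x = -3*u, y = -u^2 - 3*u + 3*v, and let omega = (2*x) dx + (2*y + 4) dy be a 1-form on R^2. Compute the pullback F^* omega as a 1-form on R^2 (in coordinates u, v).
F^* omega = (4*u^3 + 18*u^2 - 12*u*v + 28*u - 18*v - 12) du + (-6*u^2 - 18*u + 18*v + 12) dv

Using F^*(f dg) = (f ∘ F) d(g ∘ F), substitute each coordinate x_i by F_i(u, v) in f_i, and replace dx_i by d F_i = (∂F_i/∂u) du + (∂F_i/∂v) dv.
  For the x component: f_1(F) = -6*u; d F_1 = (-3) du + (0) dv
  For the y component: f_2(F) = -2*u^2 - 6*u + 6*v + 4; d F_2 = (-2*u - 3) du + (3) dv
Combining and collecting du, dv coefficients:
  coeff of du: 4*u^3 + 18*u^2 - 12*u*v + 28*u - 18*v - 12
  coeff of dv: -6*u^2 - 18*u + 18*v + 12
F^* omega = (4*u^3 + 18*u^2 - 12*u*v + 28*u - 18*v - 12) du + (-6*u^2 - 18*u + 18*v + 12) dv.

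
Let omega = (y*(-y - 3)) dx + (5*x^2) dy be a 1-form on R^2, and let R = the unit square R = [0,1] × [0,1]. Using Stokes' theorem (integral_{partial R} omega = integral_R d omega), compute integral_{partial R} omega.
integral_(partial R) omega = 9

Stokes: integral_partial_R omega = integral_R d omega with d omega = (∂Q/∂x - ∂P/∂y) dx ∧ dy.
  ∂Q/∂x = 10*x
  ∂P/∂y = -2*y - 3
  integrand = ∂Q/∂x - ∂P/∂y = 10*x + 2*y + 3.
Integrating over R: integral_0^1 integral_0^1 (10*x + 2*y + 3) dx dy = 9.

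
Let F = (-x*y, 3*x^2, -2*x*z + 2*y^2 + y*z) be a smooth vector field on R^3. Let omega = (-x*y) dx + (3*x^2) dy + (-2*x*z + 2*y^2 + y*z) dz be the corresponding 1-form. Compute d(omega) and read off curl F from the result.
d(omega) = (4*y + z) dy ∧ dz + (2*z) dz ∧ dx + (7*x) dx ∧ dy; curl F = (4*y + z, 2*z, 7*x)

d omega = sum_{i<j} (∂f_j/∂x_i - ∂f_i/∂x_j) dx_i ∧ dx_j. Under the identification (dy ∧ dz, dz ∧ dx, dx ∧ dy) ↔ (e_x, e_y, e_z), the coefficients are exactly the components of curl F. Compute:
  ∂R/∂y - ∂Q/∂z = (4*y + z) - (0) = 4*y + z
  ∂P/∂z - ∂R/∂x = (0) - (-2*z) = 2*z
  ∂Q/∂x - ∂P/∂y = (6*x) - (-x) = 7*x.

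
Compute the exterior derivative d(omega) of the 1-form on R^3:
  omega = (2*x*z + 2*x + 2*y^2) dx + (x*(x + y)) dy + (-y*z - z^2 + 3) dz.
d(omega) = (2*x - 3*y) dx ∧ dy + (-2*x) dx ∧ dz + (-z) dy ∧ dz

For a 1-form omega = sum_i f_i dx_i, the exterior derivative is
  d(omega) = sum_{i < j} (∂f_j/∂x_i - ∂f_i/∂x_j) dx_i ∧ dx_j.
  coefficient of dx ∧ dy: ∂f_2/∂x - ∂f_1/∂y = ∂(x*(x + y))/∂x - ∂(2*x*z + 2*x + 2*y^2)/∂y = 2*x - 3*y
  coefficient of dx ∧ dz: ∂f_3/∂x - ∂f_1/∂z = ∂(-y*z - z^2 + 3)/∂x - ∂(2*x*z + 2*x + 2*y^2)/∂z = -2*x
  coefficient of dy ∧ dz: ∂f_3/∂y - ∂f_2/∂z = ∂(-y*z - z^2 + 3)/∂y - ∂(x*(x + y))/∂z = -z
Assembling: d(omega) = (2*x - 3*y) dx ∧ dy + (-2*x) dx ∧ dz + (-z) dy ∧ dz.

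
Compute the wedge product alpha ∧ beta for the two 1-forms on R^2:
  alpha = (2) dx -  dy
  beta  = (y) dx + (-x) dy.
alpha ∧ beta = (-2*x + y) dx ∧ dy

Distribute the wedge, using dx_i ∧ dx_j = -dx_j ∧ dx_i and dx_i ∧ dx_i = 0. For each pair (i, j) with i < j, the coefficient of dx_i ∧ dx_j in alpha ∧ beta is (alpha_i * beta_j - alpha_j * beta_i). Collecting: alpha ∧ beta = (-2*x + y) dx ∧ dy.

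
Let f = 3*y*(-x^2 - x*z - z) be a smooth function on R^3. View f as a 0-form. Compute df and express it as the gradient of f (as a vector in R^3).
df = (3*y*(-2*x - z)) dx + (-3*x^2 - 3*x*z - 3*z) dy + (3*y*(-x - 1)) dz; grad f = (3*y*(-2*x - z), -3*x^2 - 3*x*z - 3*z, 3*y*(-x - 1))

For a 0-form f, d f = (∂f/∂x) dx + (∂f/∂y) dy + (∂f/∂z) dz. The components of the vector representation are exactly the entries of grad f in Cartesian coordinates:
  ∂f/∂x = 3*y*(-2*x - z)
  ∂f/∂y = -3*x^2 - 3*x*z - 3*z
  ∂f/∂z = 3*y*(-x - 1).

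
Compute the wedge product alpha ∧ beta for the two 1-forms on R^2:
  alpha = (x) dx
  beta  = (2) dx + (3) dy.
alpha ∧ beta = (3*x) dx ∧ dy

Distribute the wedge, using dx_i ∧ dx_j = -dx_j ∧ dx_i and dx_i ∧ dx_i = 0. For each pair (i, j) with i < j, the coefficient of dx_i ∧ dx_j in alpha ∧ beta is (alpha_i * beta_j - alpha_j * beta_i). Collecting: alpha ∧ beta = (3*x) dx ∧ dy.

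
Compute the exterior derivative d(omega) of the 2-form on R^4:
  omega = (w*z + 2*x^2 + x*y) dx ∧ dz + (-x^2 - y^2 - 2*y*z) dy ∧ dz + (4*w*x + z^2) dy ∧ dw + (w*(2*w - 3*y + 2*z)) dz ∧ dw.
d(omega) = (-3*x) dx ∧ dy ∧ dz + (z) dx ∧ dz ∧ dw + (4*w) dx ∧ dy ∧ dw + (-3*w - 2*z) dy ∧ dz ∧ dw

For a 2-form omega = sum_{i<j} g_{ij} dx_i ∧ dx_j, the exterior derivative is
  d(omega) = sum_{i<j} d(g_{ij}) ∧ dx_i ∧ dx_j = sum_{i<j, k} (∂g_{ij}/∂x_k) dx_k ∧ dx_i ∧ dx_j.
Expand each term, using dx_k ∧ dx_i ∧ dx_j = sgn(permutation) dx_{(a)} ∧ dx_{(b)} ∧ dx_{(c)} with (a < b < c) sorted:
  d(w*z + 2*x^2 + x*y) includes (∂/∂y)(w*z + 2*x^2 + x*y) dy = (x) dy, which multiplied by dx ∧ dz gives (-x) dx ∧ dy ∧ dz
  d(w*z + 2*x^2 + x*y) includes (∂/∂w)(w*z + 2*x^2 + x*y) dw = (z) dw, which multiplied by dx ∧ dz gives (z) dx ∧ dz ∧ dw
  d(-x^2 - y^2 - 2*y*z) includes (∂/∂x)(-x^2 - y^2 - 2*y*z) dx = (-2*x) dx, which multiplied by dy ∧ dz gives (-2*x) dx ∧ dy ∧ dz
  d(4*w*x + z^2) includes (∂/∂x)(4*w*x + z^2) dx = (4*w) dx, which multiplied by dy ∧ dw gives (4*w) dx ∧ dy ∧ dw
  d(4*w*x + z^2) includes (∂/∂z)(4*w*x + z^2) dz = (2*z) dz, which multiplied by dy ∧ dw gives (-2*z) dy ∧ dz ∧ dw
  d(w*(2*w - 3*y + 2*z)) includes (∂/∂y)(w*(2*w - 3*y + 2*z)) dy = (-3*w) dy, which multiplied by dz ∧ dw gives (-3*w) dy ∧ dz ∧ dw
Collecting like 3-forms: d(omega) = (-3*x) dx ∧ dy ∧ dz + (z) dx ∧ dz ∧ dw + (4*w) dx ∧ dy ∧ dw + (-3*w - 2*z) dy ∧ dz ∧ dw.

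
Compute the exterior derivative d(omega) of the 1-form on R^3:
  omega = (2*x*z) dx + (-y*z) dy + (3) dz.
d(omega) = (-2*x) dx ∧ dz + (y) dy ∧ dz

For a 1-form omega = sum_i f_i dx_i, the exterior derivative is
  d(omega) = sum_{i < j} (∂f_j/∂x_i - ∂f_i/∂x_j) dx_i ∧ dx_j.
  coefficient of dx ∧ dz: ∂f_3/∂x - ∂f_1/∂z = ∂(3)/∂x - ∂(2*x*z)/∂z = -2*x
  coefficient of dy ∧ dz: ∂f_3/∂y - ∂f_2/∂z = ∂(3)/∂y - ∂(-y*z)/∂z = y
Assembling: d(omega) = (-2*x) dx ∧ dz + (y) dy ∧ dz.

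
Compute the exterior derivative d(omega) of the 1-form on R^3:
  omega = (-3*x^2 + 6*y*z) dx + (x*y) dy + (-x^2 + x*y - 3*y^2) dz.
d(omega) = (y - 6*z) dx ∧ dy + (-2*x - 5*y) dx ∧ dz + (x - 6*y) dy ∧ dz

For a 1-form omega = sum_i f_i dx_i, the exterior derivative is
  d(omega) = sum_{i < j} (∂f_j/∂x_i - ∂f_i/∂x_j) dx_i ∧ dx_j.
  coefficient of dx ∧ dy: ∂f_2/∂x - ∂f_1/∂y = ∂(x*y)/∂x - ∂(-3*x^2 + 6*y*z)/∂y = y - 6*z
  coefficient of dx ∧ dz: ∂f_3/∂x - ∂f_1/∂z = ∂(-x^2 + x*y - 3*y^2)/∂x - ∂(-3*x^2 + 6*y*z)/∂z = -2*x - 5*y
  coefficient of dy ∧ dz: ∂f_3/∂y - ∂f_2/∂z = ∂(-x^2 + x*y - 3*y^2)/∂y - ∂(x*y)/∂z = x - 6*y
Assembling: d(omega) = (y - 6*z) dx ∧ dy + (-2*x - 5*y) dx ∧ dz + (x - 6*y) dy ∧ dz.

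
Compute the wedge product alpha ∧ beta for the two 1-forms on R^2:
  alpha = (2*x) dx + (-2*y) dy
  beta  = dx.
alpha ∧ beta = (2*y) dx ∧ dy

Distribute the wedge, using dx_i ∧ dx_j = -dx_j ∧ dx_i and dx_i ∧ dx_i = 0. For each pair (i, j) with i < j, the coefficient of dx_i ∧ dx_j in alpha ∧ beta is (alpha_i * beta_j - alpha_j * beta_i). Collecting: alpha ∧ beta = (2*y) dx ∧ dy.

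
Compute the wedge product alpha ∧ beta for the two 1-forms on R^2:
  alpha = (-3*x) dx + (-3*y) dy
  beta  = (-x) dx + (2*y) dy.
alpha ∧ beta = (-9*x*y) dx ∧ dy

Distribute the wedge, using dx_i ∧ dx_j = -dx_j ∧ dx_i and dx_i ∧ dx_i = 0. For each pair (i, j) with i < j, the coefficient of dx_i ∧ dx_j in alpha ∧ beta is (alpha_i * beta_j - alpha_j * beta_i). Collecting: alpha ∧ beta = (-9*x*y) dx ∧ dy.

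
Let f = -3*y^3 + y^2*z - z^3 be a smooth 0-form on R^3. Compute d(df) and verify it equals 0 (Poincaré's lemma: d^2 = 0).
d(df) = 0

Step 1: df = sum_i (∂f/∂x_i) dx_i = (0) dx + (y*(-9*y + 2*z)) dy + (y^2 - 3*z^2) dz.
Step 2: Apply d again. Using the 1-form formula, the coefficient of dx ∧ dy in d(df) is ∂^2 f/∂x ∂y - ∂^2 f/∂y ∂x = (0) - (0) = 0 (equality of mixed partials for smooth f).
Similarly for dx ∧ dz and dy ∧ dz — all coefficients vanish. So d(df) = 0.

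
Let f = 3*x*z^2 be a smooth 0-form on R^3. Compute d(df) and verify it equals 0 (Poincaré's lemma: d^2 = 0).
d(df) = 0

Step 1: df = sum_i (∂f/∂x_i) dx_i = (3*z^2) dx + (0) dy + (6*x*z) dz.
Step 2: Apply d again. Using the 1-form formula, the coefficient of dx ∧ dy in d(df) is ∂^2 f/∂x ∂y - ∂^2 f/∂y ∂x = (0) - (0) = 0 (equality of mixed partials for smooth f).
Similarly for dx ∧ dz and dy ∧ dz — all coefficients vanish. So d(df) = 0.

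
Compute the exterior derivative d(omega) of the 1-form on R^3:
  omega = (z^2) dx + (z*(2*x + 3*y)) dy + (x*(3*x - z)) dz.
d(omega) = (2*z) dx ∧ dy + (6*x - 3*z) dx ∧ dz + (-2*x - 3*y) dy ∧ dz

For a 1-form omega = sum_i f_i dx_i, the exterior derivative is
  d(omega) = sum_{i < j} (∂f_j/∂x_i - ∂f_i/∂x_j) dx_i ∧ dx_j.
  coefficient of dx ∧ dy: ∂f_2/∂x - ∂f_1/∂y = ∂(z*(2*x + 3*y))/∂x - ∂(z^2)/∂y = 2*z
  coefficient of dx ∧ dz: ∂f_3/∂x - ∂f_1/∂z = ∂(x*(3*x - z))/∂x - ∂(z^2)/∂z = 6*x - 3*z
  coefficient of dy ∧ dz: ∂f_3/∂y - ∂f_2/∂z = ∂(x*(3*x - z))/∂y - ∂(z*(2*x + 3*y))/∂z = -2*x - 3*y
Assembling: d(omega) = (2*z) dx ∧ dy + (6*x - 3*z) dx ∧ dz + (-2*x - 3*y) dy ∧ dz.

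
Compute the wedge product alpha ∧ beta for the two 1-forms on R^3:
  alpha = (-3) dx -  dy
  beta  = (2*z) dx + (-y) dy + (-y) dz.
alpha ∧ beta = (3*y + 2*z) dx ∧ dy + (3*y) dx ∧ dz + (y) dy ∧ dz

Distribute the wedge, using dx_i ∧ dx_j = -dx_j ∧ dx_i and dx_i ∧ dx_i = 0. For each pair (i, j) with i < j, the coefficient of dx_i ∧ dx_j in alpha ∧ beta is (alpha_i * beta_j - alpha_j * beta_i). Collecting: alpha ∧ beta = (3*y + 2*z) dx ∧ dy + (3*y) dx ∧ dz + (y) dy ∧ dz.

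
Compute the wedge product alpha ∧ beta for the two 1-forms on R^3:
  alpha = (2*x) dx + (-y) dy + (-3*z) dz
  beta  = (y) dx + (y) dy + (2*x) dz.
alpha ∧ beta = (y*(2*x + y)) dx ∧ dy + (4*x^2 + 3*y*z) dx ∧ dz + (y*(-2*x + 3*z)) dy ∧ dz

Distribute the wedge, using dx_i ∧ dx_j = -dx_j ∧ dx_i and dx_i ∧ dx_i = 0. For each pair (i, j) with i < j, the coefficient of dx_i ∧ dx_j in alpha ∧ beta is (alpha_i * beta_j - alpha_j * beta_i). Collecting: alpha ∧ beta = (y*(2*x + y)) dx ∧ dy + (4*x^2 + 3*y*z) dx ∧ dz + (y*(-2*x + 3*z)) dy ∧ dz.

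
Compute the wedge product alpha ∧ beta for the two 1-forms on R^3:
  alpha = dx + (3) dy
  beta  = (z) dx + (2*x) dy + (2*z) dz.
alpha ∧ beta = (2*x - 3*z) dx ∧ dy + (2*z) dx ∧ dz + (6*z) dy ∧ dz

Distribute the wedge, using dx_i ∧ dx_j = -dx_j ∧ dx_i and dx_i ∧ dx_i = 0. For each pair (i, j) with i < j, the coefficient of dx_i ∧ dx_j in alpha ∧ beta is (alpha_i * beta_j - alpha_j * beta_i). Collecting: alpha ∧ beta = (2*x - 3*z) dx ∧ dy + (2*z) dx ∧ dz + (6*z) dy ∧ dz.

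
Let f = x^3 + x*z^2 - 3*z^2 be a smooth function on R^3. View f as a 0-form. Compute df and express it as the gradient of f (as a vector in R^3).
df = (3*x^2 + z^2) dx + (0) dy + (2*z*(x - 3)) dz; grad f = (3*x^2 + z^2, 0, 2*z*(x - 3))

For a 0-form f, d f = (∂f/∂x) dx + (∂f/∂y) dy + (∂f/∂z) dz. The components of the vector representation are exactly the entries of grad f in Cartesian coordinates:
  ∂f/∂x = 3*x^2 + z^2
  ∂f/∂y = 0
  ∂f/∂z = 2*z*(x - 3).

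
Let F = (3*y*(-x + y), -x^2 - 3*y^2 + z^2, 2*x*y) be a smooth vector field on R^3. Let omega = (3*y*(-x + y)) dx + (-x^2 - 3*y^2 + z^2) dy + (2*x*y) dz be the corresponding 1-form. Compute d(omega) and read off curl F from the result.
d(omega) = (2*x - 2*z) dy ∧ dz + (-2*y) dz ∧ dx + (x - 6*y) dx ∧ dy; curl F = (2*x - 2*z, -2*y, x - 6*y)

d omega = sum_{i<j} (∂f_j/∂x_i - ∂f_i/∂x_j) dx_i ∧ dx_j. Under the identification (dy ∧ dz, dz ∧ dx, dx ∧ dy) ↔ (e_x, e_y, e_z), the coefficients are exactly the components of curl F. Compute:
  ∂R/∂y - ∂Q/∂z = (2*x) - (2*z) = 2*x - 2*z
  ∂P/∂z - ∂R/∂x = (0) - (2*y) = -2*y
  ∂Q/∂x - ∂P/∂y = (-2*x) - (-3*x + 6*y) = x - 6*y.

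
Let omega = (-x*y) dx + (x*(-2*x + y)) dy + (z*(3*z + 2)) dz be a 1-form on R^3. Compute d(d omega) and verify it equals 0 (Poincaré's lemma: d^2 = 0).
d(d omega) = 0

Step 1: d omega = sum_{i<j} (∂f_j/∂x_i - ∂f_i/∂x_j) dx_i ∧ dx_j:
  coeff of dx ∧ dy: -3*x + y
  coeff of dx ∧ dz: 0
  coeff of dy ∧ dz: 0
Step 2: Apply d again to each 2-form coefficient. The only possible 3-form in R^3 is dx ∧ dy ∧ dz, with coefficient
  ∂(coeff of dy∧dz)/∂x - ∂(coeff of dx∧dz)/∂y + ∂(coeff of dx∧dy)/∂z
  = ∂/∂x (0) - ∂/∂y (0) + ∂/∂z (-3*x + y).
Each of these terms simplifies to sums of mixed partials that cancel in pairs. The result is 0 (by equality of mixed partials for smooth functions — Schwarz / Clairaut).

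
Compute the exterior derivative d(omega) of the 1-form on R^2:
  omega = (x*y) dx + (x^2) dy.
d(omega) = (x) dx ∧ dy

For a 1-form omega = sum_i f_i dx_i, the exterior derivative is
  d(omega) = sum_{i < j} (∂f_j/∂x_i - ∂f_i/∂x_j) dx_i ∧ dx_j.
  coefficient of dx ∧ dy: ∂f_2/∂x - ∂f_1/∂y = ∂(x^2)/∂x - ∂(x*y)/∂y = x
Assembling: d(omega) = (x) dx ∧ dy.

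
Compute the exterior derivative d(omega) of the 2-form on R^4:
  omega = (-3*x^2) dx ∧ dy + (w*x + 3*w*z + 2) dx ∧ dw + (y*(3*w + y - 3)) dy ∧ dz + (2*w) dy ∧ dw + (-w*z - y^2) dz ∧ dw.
d(omega) = (-3*w) dx ∧ dz ∧ dw + (y) dy ∧ dz ∧ dw

For a 2-form omega = sum_{i<j} g_{ij} dx_i ∧ dx_j, the exterior derivative is
  d(omega) = sum_{i<j} d(g_{ij}) ∧ dx_i ∧ dx_j = sum_{i<j, k} (∂g_{ij}/∂x_k) dx_k ∧ dx_i ∧ dx_j.
Expand each term, using dx_k ∧ dx_i ∧ dx_j = sgn(permutation) dx_{(a)} ∧ dx_{(b)} ∧ dx_{(c)} with (a < b < c) sorted:
  d(w*x + 3*w*z + 2) includes (∂/∂z)(w*x + 3*w*z + 2) dz = (3*w) dz, which multiplied by dx ∧ dw gives (-3*w) dx ∧ dz ∧ dw
  d(y*(3*w + y - 3)) includes (∂/∂w)(y*(3*w + y - 3)) dw = (3*y) dw, which multiplied by dy ∧ dz gives (3*y) dy ∧ dz ∧ dw
  d(-w*z - y^2) includes (∂/∂y)(-w*z - y^2) dy = (-2*y) dy, which multiplied by dz ∧ dw gives (-2*y) dy ∧ dz ∧ dw
Collecting like 3-forms: d(omega) = (-3*w) dx ∧ dz ∧ dw + (y) dy ∧ dz ∧ dw.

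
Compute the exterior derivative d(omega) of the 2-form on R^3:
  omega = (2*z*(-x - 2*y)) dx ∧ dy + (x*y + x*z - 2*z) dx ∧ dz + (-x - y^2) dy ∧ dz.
d(omega) = (-3*x - 4*y - 1) dx ∧ dy ∧ dz

For a 2-form omega = sum_{i<j} g_{ij} dx_i ∧ dx_j, the exterior derivative is
  d(omega) = sum_{i<j} d(g_{ij}) ∧ dx_i ∧ dx_j = sum_{i<j, k} (∂g_{ij}/∂x_k) dx_k ∧ dx_i ∧ dx_j.
Expand each term, using dx_k ∧ dx_i ∧ dx_j = sgn(permutation) dx_{(a)} ∧ dx_{(b)} ∧ dx_{(c)} with (a < b < c) sorted:
  d(2*z*(-x - 2*y)) includes (∂/∂z)(2*z*(-x - 2*y)) dz = (-2*x - 4*y) dz, which multiplied by dx ∧ dy gives (-2*x - 4*y) dx ∧ dy ∧ dz
  d(x*y + x*z - 2*z) includes (∂/∂y)(x*y + x*z - 2*z) dy = (x) dy, which multiplied by dx ∧ dz gives (-x) dx ∧ dy ∧ dz
  d(-x - y^2) includes (∂/∂x)(-x - y^2) dx = (-1) dx, which multiplied by dy ∧ dz gives (-1) dx ∧ dy ∧ dz
Collecting like 3-forms: d(omega) = (-3*x - 4*y - 1) dx ∧ dy ∧ dz.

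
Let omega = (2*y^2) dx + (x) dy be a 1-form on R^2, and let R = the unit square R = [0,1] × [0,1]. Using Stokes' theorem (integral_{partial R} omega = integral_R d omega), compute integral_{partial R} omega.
integral_(partial R) omega = -1

Stokes: integral_partial_R omega = integral_R d omega with d omega = (∂Q/∂x - ∂P/∂y) dx ∧ dy.
  ∂Q/∂x = 1
  ∂P/∂y = 4*y
  integrand = ∂Q/∂x - ∂P/∂y = 1 - 4*y.
Integrating over R: integral_0^1 integral_0^1 (1 - 4*y) dx dy = -1.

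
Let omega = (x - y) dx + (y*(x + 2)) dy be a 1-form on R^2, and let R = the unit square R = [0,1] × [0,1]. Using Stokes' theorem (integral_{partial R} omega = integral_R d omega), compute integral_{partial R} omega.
integral_(partial R) omega = 3/2

Stokes: integral_partial_R omega = integral_R d omega with d omega = (∂Q/∂x - ∂P/∂y) dx ∧ dy.
  ∂Q/∂x = y
  ∂P/∂y = -1
  integrand = ∂Q/∂x - ∂P/∂y = y + 1.
Integrating over R: integral_0^1 integral_0^1 (y + 1) dx dy = 3/2.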